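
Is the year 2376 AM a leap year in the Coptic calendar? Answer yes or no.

no

2376 mod 4 = 0; in the Coptic calendar a year is leap when year mod 4 = 3, so it is a common year.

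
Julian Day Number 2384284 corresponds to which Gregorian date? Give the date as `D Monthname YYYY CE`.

6 November 1815 CE

JDN 2451545 is 1 Jan 2000; 2384284 is −67261 days from there.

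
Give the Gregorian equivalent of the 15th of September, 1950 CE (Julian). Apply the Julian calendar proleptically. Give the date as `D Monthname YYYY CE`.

28 September 1950 CE

At this point the Julian calendar is 13 days behind the Gregorian.
15 September 1950 Julian + 13 days → 28 September 1950 Gregorian.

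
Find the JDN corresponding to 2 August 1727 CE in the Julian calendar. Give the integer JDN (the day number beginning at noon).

2352058

Equivalently 13 August 1727 (Gregorian).
JDN 2400001 is 17 November 1858 CE (Gregorian), MJD 0; the target day is −47943 days from there, so JDN = 2352058.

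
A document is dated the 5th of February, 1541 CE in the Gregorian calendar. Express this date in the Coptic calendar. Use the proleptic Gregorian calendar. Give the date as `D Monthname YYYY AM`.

Julian Day Number of the source date = 2283934.
Converting JDN 2283934 to the Coptic calendar gives 1 Meshir 1257 AM.

1 Meshir 1257 AM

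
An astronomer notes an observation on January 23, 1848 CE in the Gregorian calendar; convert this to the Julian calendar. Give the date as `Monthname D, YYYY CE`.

January 11, 1848 CE

At this point the Julian calendar is 12 days behind the Gregorian.
23 January 1848 Gregorian − 12 days → 11 January 1848 Julian.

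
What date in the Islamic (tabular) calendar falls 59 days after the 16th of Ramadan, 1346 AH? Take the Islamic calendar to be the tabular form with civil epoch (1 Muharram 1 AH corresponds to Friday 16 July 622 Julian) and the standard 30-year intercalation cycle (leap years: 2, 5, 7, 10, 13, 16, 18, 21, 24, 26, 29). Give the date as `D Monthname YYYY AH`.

16 Dhu al-Qa'dah 1346 AH

Counting 59 days forward from JDN 2425314 reaches JDN 2425373, which is 16 Dhu al-Qa'dah 1346 AH.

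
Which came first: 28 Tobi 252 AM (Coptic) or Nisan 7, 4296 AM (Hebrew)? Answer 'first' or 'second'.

first

Converting both to JDN: 1916855 vs 1916906; the smaller is the first.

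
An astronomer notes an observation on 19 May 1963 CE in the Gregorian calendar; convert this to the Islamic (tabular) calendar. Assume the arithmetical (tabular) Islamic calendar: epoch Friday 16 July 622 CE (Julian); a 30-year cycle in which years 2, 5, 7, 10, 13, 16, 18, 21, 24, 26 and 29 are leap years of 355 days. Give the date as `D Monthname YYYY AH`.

Julian Day Number of the source date = 2438169.
Converting JDN 2438169 to the tabular Islamic calendar gives 25 Dhu al-Hijjah 1382 AH.

25 Dhu al-Hijjah 1382 AH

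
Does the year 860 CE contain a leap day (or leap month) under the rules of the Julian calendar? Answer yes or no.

yes

860 mod 4 = 0, so it is a leap year in the Julian calendar.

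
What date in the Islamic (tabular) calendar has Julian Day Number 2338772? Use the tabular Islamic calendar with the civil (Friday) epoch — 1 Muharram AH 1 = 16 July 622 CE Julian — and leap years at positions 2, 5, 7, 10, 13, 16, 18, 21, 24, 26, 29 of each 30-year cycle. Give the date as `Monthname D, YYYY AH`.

JDN 2338772 is 28 March 1691 in the Gregorian calendar.
In the tabular Islamic calendar that day is Jumada al-Thani 27, 1102 AH.

Jumada al-Thani 27, 1102 AH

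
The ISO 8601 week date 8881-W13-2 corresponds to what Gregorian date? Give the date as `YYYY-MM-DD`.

8881-03-25

ISO week 1 of 8881 is the week containing the first Thursday of 8881.
Week 13, day 2 (Tuesday) lands on 8881-03-25.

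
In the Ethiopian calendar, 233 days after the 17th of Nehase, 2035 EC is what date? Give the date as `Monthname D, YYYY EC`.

JDN of the 17th of Nehase, 2035 EC = 2467485.
2467485 + 233 = 2467718.
JDN 2467718 in the Ethiopian calendar is Miyazya 4, 2036 EC.

Miyazya 4, 2036 EC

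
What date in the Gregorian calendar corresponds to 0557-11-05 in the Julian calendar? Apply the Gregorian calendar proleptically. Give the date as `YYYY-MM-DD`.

0557-11-07

For dates in this range the Gregorian date is 2 days ahead of the Julian.
5 November 557 Julian + 2 days → 7 November 557 Gregorian.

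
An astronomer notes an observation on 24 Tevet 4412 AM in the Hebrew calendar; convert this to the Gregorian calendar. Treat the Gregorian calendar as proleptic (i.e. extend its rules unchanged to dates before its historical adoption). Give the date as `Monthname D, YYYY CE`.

January 15, 652 CE

Both dates share Julian Day Number 1959212; in the Gregorian calendar that is 15 January 652 CE.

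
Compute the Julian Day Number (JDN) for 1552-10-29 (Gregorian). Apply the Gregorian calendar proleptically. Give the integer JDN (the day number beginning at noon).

2288218

JDN 2299161 is 15 October 1582 CE (Gregorian); the target day is −10943 days from there, so JDN = 2288218.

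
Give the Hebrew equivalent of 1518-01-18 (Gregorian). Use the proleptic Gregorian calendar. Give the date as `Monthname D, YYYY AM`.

Both dates share Julian Day Number 2275515; in the Hebrew calendar that is 25 Tevet 5278 AM.

Tevet 25, 5278 AM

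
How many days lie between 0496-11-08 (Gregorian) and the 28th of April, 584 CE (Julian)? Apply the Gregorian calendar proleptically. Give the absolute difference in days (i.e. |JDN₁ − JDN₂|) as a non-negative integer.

31949

First date → JDN 1902533; second date → JDN 1934482.
The interval is |1902533 − 1934482| = 31949 days.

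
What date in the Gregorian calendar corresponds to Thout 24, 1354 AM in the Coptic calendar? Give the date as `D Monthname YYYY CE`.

1 October 1637 CE

Julian Day Number of the source date = 2319236.
Converting JDN 2319236 to the Gregorian calendar gives 1 October 1637 CE.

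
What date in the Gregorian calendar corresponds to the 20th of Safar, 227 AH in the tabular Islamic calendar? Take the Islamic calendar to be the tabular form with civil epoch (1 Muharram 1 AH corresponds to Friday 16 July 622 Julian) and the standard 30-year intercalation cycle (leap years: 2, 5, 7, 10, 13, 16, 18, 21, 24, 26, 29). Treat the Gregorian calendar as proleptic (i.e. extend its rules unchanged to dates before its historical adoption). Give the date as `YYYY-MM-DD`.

0841-12-13

Both dates share Julian Day Number 2028576; in the Gregorian calendar that is 13 December 841 CE.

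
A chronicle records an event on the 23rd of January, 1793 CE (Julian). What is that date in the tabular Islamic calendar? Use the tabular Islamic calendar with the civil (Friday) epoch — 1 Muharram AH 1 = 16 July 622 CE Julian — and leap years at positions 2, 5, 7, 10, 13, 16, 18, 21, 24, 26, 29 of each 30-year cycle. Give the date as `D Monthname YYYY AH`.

Both dates share Julian Day Number 2375974; in the tabular Islamic calendar that is 21 Jumada al-Thani 1207 AH.

21 Jumada al-Thani 1207 AH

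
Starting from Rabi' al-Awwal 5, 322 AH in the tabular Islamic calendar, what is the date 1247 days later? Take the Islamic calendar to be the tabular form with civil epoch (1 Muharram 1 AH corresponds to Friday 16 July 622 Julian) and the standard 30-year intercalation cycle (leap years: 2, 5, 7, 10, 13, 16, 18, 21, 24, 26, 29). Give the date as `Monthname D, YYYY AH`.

The starting date is JDN 2062255; 2062255 + 1247 = 2063502.
JDN 2063502 corresponds to Ramadan 12, 325 AH.

Ramadan 12, 325 AH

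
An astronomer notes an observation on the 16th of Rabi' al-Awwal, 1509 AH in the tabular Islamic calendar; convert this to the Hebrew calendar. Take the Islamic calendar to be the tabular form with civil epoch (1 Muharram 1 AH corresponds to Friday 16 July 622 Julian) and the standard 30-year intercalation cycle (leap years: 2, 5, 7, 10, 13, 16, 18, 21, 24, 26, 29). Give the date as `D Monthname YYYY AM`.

Julian Day Number of the source date = 2482899.
Converting JDN 2482899 to the Hebrew calendar gives 16 Cheshvan 5846 AM.

16 Cheshvan 5846 AM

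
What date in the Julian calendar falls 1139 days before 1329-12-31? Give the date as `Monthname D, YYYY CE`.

Counting 1139 days back from JDN 2206840 reaches JDN 2205701, which is November 18, 1326 CE.

November 18, 1326 CE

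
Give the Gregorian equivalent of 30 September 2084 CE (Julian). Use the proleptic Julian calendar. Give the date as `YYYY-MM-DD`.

For dates in this range the Gregorian date is 13 days ahead of the Julian.
30 September 2084 Julian + 13 days → 13 October 2084 Gregorian.

2084-10-13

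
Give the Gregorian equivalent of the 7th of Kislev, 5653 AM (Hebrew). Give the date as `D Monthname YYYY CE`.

26 November 1892 CE

Julian Day Number of the source date = 2412429.
Converting JDN 2412429 to the Gregorian calendar gives 26 November 1892 CE.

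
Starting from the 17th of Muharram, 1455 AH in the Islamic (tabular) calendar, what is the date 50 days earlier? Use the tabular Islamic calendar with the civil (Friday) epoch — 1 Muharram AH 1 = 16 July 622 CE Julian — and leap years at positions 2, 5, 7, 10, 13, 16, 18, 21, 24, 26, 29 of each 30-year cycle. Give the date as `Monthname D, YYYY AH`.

Dhu al-Qa'dah 26, 1454 AH

Counting 50 days back from JDN 2463705 reaches JDN 2463655, which is Dhu al-Qa'dah 26, 1454 AH.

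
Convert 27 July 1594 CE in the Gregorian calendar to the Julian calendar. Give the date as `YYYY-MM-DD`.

At this point the Julian calendar is 10 days behind the Gregorian.
27 July 1594 Gregorian − 10 days → 17 July 1594 Julian.

1594-07-17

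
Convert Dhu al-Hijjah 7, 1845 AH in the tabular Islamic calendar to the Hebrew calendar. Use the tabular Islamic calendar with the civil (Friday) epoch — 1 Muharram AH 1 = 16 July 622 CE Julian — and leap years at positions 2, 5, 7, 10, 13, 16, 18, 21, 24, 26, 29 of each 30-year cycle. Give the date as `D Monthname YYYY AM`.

Both dates share Julian Day Number 2602223; in the Hebrew calendar that is 7 Av 6172 AM.

7 Av 6172 AM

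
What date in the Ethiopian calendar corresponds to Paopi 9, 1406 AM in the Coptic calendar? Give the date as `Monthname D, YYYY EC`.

Tikimt 9, 1682 EC

Julian Day Number of the source date = 2338244.
Converting JDN 2338244 to the Ethiopian calendar gives 9 Tikimt 1682 EC.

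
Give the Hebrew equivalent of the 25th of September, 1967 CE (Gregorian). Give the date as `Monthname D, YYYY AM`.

Elul 20, 5727 AM

Both dates share Julian Day Number 2439759; in the Hebrew calendar that is 20 Elul 5727 AM.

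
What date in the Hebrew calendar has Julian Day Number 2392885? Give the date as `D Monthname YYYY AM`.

12 Sivan 5599 AM

The Gregorian equivalent of JDN 2392885 is 25 May 1839.
In the Hebrew calendar that day is 12 Sivan 5599 AM.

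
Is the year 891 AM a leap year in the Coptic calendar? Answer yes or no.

yes

891 mod 4 = 3; in the Coptic calendar a year is leap when year mod 4 = 3, so it is a leap year.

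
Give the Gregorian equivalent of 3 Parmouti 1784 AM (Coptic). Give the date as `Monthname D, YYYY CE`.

April 11, 2068 CE

Julian Day Number of the source date = 2476483.
Converting JDN 2476483 to the Gregorian calendar gives 11 April 2068 CE.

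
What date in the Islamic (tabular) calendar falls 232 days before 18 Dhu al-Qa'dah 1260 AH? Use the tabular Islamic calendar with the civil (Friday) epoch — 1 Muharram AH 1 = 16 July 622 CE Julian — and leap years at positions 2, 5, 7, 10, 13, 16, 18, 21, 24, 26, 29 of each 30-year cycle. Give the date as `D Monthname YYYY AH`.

JDN of 18 Dhu al-Qa'dah 1260 AH = 2394900.
2394900 − 232 = 2394668.
JDN 2394668 in the tabular Islamic calendar is 22 Rabi' al-Awwal 1260 AH.

22 Rabi' al-Awwal 1260 AH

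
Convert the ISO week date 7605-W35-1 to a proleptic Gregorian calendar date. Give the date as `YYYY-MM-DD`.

7605-08-29

ISO week 1 of 7605 is the week containing the first Thursday of 7605.
Week 35, day 1 (Monday) lands on 7605-08-29.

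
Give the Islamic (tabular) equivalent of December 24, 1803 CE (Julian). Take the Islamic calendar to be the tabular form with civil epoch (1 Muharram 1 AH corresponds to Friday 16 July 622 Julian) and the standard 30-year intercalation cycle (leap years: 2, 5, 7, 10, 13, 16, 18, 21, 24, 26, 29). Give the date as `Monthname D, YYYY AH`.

Ramadan 22, 1218 AH

The source date corresponds to 5 January 1804 in the Gregorian calendar (JDN 2379961).
That day falls on 22 Ramadan 1218 AH in the tabular Islamic calendar.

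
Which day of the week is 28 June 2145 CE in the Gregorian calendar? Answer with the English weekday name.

Monday

JDN 2504684 mod 7 = 0, and JDN 0 was a Monday, so this is a Monday.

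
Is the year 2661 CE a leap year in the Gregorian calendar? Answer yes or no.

no

2661 is not divisible by 4, so it is a common year.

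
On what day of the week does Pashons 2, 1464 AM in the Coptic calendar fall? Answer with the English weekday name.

In the Gregorian calendar this is 8 May 1748 (JDN 2359632).
2359632 ≡ 2 (mod 7); counting from Monday = 0 gives Wednesday.

Wednesday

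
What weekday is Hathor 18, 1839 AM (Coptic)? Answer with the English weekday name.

In the Gregorian calendar this is 28 November 2122 (JDN 2496436).
Since JDN mod 7 = 5 (0 = Monday), the day is Saturday.

Saturday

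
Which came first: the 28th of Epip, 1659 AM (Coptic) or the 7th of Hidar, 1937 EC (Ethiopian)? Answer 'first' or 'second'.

The two dates have Julian Day Numbers 2430941 and 2431411 respectively.
Since 2430941 < 2431411, the first date comes first.

first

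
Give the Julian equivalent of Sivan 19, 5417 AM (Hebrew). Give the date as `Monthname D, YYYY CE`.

The source date corresponds to 31 May 1657 in the Gregorian calendar (JDN 2326418).
That day falls on 21 May 1657 CE in the Julian calendar.

May 21, 1657 CE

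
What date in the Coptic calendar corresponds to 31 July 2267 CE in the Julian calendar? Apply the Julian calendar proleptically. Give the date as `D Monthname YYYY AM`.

7 Mesori 1983 AM

Both dates share Julian Day Number 2549291; in the Coptic calendar that is 7 Mesori 1983 AM.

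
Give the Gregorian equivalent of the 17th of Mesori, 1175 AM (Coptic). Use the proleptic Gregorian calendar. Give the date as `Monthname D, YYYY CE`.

Both dates share Julian Day Number 2254179; in the Gregorian calendar that is 19 August 1459 CE.

August 19, 1459 CE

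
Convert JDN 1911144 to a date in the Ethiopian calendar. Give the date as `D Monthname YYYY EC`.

JDN 1911144 is 7 June 520 in the proleptic Gregorian calendar.
In the Ethiopian calendar that day is 11 Sene 512 EC.

11 Sene 512 EC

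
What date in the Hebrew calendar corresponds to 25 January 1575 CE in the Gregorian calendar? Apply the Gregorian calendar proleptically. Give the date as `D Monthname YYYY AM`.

Julian Day Number of the source date = 2296341.
Converting JDN 2296341 to the Hebrew calendar gives 4 Shevat 5335 AM.

4 Shevat 5335 AM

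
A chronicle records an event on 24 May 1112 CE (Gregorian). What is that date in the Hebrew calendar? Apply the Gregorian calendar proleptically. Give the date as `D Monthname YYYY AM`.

19 Iyar 4872 AM

Both dates share Julian Day Number 2127353; in the Hebrew calendar that is 19 Iyar 4872 AM.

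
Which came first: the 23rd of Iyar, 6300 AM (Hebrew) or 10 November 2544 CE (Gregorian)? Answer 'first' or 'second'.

first

Converting both to JDN: 2648927 vs 2650551; the smaller is the first.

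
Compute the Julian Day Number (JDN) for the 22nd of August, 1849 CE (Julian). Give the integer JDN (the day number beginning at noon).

Equivalently 3 September 1849 (Gregorian).
JDN 2400001 is 17 November 1858 CE (Gregorian), MJD 0; the target day is −3362 days from there, so JDN = 2396639.

2396639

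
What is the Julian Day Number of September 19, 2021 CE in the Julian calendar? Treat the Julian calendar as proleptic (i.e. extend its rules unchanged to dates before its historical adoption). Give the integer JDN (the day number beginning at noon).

Equivalently 2 October 2021 (Gregorian).
JDN 2451545 is 1 January 2000 CE (Gregorian); the target day is +7945 days from there, so JDN = 2459490.

2459490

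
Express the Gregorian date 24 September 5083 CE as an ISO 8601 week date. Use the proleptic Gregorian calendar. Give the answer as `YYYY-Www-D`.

The weekday is Monday (ISO weekday 1).
That Monday belongs to ISO week 39 of ISO year 5083.

5083-W39-1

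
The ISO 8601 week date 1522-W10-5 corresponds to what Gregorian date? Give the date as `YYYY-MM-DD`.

ISO week 1 of 1522 is the week containing the first Thursday of 1522.
Week 10, day 5 (Friday) lands on 1522-03-10.

1522-03-10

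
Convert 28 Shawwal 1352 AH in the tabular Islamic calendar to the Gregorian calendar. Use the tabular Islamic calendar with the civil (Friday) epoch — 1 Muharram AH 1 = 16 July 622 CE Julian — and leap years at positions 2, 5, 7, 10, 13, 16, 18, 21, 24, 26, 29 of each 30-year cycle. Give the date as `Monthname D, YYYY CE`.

February 13, 1934 CE

Julian Day Number of the source date = 2427482.
Converting JDN 2427482 to the Gregorian calendar gives 13 February 1934 CE.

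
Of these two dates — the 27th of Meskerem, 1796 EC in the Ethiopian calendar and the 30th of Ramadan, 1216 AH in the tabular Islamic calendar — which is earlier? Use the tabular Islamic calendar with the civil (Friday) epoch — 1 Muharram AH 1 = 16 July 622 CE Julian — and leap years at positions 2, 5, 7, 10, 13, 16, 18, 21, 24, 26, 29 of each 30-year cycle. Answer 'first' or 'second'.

second

The two dates have Julian Day Numbers 2379871 and 2379260 respectively.
Since 2379260 < 2379871, the second date comes first.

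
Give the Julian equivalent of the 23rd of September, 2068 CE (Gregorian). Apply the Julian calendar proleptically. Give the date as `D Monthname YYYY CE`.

10 September 2068 CE

For dates in this range the Gregorian date is 13 days ahead of the Julian.
23 September 2068 Gregorian − 13 days → 10 September 2068 Julian.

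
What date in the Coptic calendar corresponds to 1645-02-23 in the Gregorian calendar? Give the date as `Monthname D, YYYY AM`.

Both dates share Julian Day Number 2321938; in the Coptic calendar that is 19 Meshir 1361 AM.

Meshir 19, 1361 AM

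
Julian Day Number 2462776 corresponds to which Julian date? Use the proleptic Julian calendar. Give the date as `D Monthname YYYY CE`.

The Gregorian equivalent of JDN 2462776 is 1 October 2030.
In the Julian calendar that day is 18 September 2030 CE.

18 September 2030 CE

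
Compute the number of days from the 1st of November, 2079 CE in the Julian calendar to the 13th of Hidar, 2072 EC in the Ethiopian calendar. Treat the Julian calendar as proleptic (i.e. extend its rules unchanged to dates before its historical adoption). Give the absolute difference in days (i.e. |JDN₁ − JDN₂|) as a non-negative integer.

9

First date → JDN 2480717; second date → JDN 2480726.
The interval is |2480717 − 2480726| = 9 days.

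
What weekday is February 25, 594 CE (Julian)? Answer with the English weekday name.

Thursday

Equivalently 27 February 594 Gregorian, JDN 1938072.
1938072 ≡ 3 (mod 7); counting from Monday = 0 gives Thursday.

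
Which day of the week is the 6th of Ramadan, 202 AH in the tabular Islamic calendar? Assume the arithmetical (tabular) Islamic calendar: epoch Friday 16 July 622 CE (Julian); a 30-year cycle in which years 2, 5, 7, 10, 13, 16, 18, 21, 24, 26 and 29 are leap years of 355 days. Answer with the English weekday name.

Equivalently 22 March 818 Gregorian, JDN 2019909.
2019909 ≡ 3 (mod 7); counting from Monday = 0 gives Thursday.

Thursday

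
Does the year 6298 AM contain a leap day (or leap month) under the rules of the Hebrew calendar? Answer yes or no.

Hebrew year 6298 is year 9 of its 19-year Metonic cycle; leap years are at positions 3, 6, 8, 11, 14, 17, 19, so it is a common year (12 months).

no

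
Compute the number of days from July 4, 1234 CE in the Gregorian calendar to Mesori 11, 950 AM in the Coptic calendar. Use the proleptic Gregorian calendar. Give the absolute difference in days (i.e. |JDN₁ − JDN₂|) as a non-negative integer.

First date → JDN 2171954; second date → JDN 2171992.
The interval is |2171954 − 2171992| = 38 days.

38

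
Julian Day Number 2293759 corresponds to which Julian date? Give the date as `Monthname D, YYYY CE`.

The proleptic Gregorian equivalent of JDN 2293759 is 31 December 1567.
In the Julian calendar that day is December 21, 1567 CE.

December 21, 1567 CE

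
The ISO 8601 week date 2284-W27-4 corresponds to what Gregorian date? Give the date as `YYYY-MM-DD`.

ISO week 1 of 2284 is the week containing the first Thursday of 2284.
Week 27, day 4 (Thursday) lands on 2284-07-03.

2284-07-03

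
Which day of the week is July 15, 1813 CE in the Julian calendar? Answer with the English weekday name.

In the Gregorian calendar this is 27 July 1813 (JDN 2383452).
2383452 ≡ 1 (mod 7); counting from Monday = 0 gives Tuesday.

Tuesday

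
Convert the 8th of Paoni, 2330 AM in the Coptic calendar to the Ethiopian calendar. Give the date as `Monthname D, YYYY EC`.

Julian Day Number of the source date = 2675974.
Converting JDN 2675974 to the Ethiopian calendar gives 8 Sene 2606 EC.

Sene 8, 2606 EC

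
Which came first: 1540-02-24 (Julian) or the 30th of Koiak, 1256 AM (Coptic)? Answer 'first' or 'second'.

second

First date → JDN 2283597; second date → JDN 2283538.
JDN 2283538 < JDN 2283597, so the second date is earlier.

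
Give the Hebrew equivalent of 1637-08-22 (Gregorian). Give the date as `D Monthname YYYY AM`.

2 Elul 5397 AM

Both dates share Julian Day Number 2319196; in the Hebrew calendar that is 2 Elul 5397 AM.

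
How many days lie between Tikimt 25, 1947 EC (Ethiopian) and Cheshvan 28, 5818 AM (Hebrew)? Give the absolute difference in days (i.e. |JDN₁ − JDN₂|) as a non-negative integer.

37642

JDN of the first date = 2435051.
JDN of the second date = 2472693.
|2472693 − 2435051| = 37642.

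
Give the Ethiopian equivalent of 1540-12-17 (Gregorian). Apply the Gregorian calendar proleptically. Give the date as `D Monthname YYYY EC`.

11 Tahsas 1533 EC

Julian Day Number of the source date = 2283884.
Converting JDN 2283884 to the Ethiopian calendar gives 11 Tahsas 1533 EC.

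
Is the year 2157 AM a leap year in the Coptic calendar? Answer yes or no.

no

2157 mod 4 = 1; in the Coptic calendar a year is leap when year mod 4 = 3, so it is a common year.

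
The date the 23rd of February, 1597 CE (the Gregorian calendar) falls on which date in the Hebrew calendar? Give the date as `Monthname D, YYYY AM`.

Julian Day Number of the source date = 2304406.
Converting JDN 2304406 to the Hebrew calendar gives 5 Adar 5357 AM.

Adar 5, 5357 AM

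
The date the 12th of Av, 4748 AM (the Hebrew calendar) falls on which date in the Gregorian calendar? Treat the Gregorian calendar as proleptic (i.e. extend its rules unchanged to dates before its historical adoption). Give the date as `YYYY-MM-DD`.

0988-08-03

Both dates share Julian Day Number 2082135; in the Gregorian calendar that is 3 August 988 CE.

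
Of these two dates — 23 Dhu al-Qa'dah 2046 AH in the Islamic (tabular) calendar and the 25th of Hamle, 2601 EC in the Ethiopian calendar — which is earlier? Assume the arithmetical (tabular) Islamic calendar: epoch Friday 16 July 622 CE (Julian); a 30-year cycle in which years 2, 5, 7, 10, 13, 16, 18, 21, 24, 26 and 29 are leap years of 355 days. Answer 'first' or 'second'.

The two dates have Julian Day Numbers 2673437 and 2674195 respectively.
Since 2673437 < 2674195, the first date comes first.

first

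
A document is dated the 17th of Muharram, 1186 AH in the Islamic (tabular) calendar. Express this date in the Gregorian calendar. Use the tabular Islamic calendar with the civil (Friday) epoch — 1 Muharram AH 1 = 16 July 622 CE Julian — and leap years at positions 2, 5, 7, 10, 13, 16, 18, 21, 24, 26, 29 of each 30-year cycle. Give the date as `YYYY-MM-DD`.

Julian Day Number of the source date = 2368380.
Converting JDN 2368380 to the Gregorian calendar gives 20 April 1772 CE.

1772-04-20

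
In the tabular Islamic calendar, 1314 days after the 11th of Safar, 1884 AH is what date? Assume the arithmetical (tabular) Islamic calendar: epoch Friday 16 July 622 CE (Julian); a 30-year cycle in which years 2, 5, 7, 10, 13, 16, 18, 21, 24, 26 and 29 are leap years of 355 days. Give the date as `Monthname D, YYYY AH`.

Shawwal 25, 1887 AH

JDN of the 11th of Safar, 1884 AH = 2615752.
2615752 + 1314 = 2617066.
JDN 2617066 in the tabular Islamic calendar is Shawwal 25, 1887 AH.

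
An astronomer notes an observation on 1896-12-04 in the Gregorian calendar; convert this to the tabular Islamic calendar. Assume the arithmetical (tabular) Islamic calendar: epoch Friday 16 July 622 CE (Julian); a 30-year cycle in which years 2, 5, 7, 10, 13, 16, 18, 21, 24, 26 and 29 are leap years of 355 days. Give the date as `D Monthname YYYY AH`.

28 Jumada al-Thani 1314 AH

Julian Day Number of the source date = 2413898.
Converting JDN 2413898 to the tabular Islamic calendar gives 28 Jumada al-Thani 1314 AH.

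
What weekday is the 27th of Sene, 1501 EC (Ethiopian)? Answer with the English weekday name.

This is JDN 2272392 (1 July 1509 Gregorian).
2272392 ≡ 3 (mod 7); counting from Monday = 0 gives Thursday.

Thursday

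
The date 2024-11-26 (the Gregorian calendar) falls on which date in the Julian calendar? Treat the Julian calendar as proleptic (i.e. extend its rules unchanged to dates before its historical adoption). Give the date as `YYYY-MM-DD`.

2024-11-13

The Julian–Gregorian offset here is 13 days (Julian trailing).
26 November 2024 Gregorian − 13 days → 13 November 2024 Julian.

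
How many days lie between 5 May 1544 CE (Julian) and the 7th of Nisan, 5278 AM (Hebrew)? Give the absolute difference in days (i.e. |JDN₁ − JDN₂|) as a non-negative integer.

JDN of the first date = 2285129.
JDN of the second date = 2275585.
|2275585 − 2285129| = 9544.

9544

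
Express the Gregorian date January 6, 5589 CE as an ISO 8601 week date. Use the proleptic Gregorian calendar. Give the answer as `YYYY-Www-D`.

The weekday is Friday (ISO weekday 5).
That Friday belongs to ISO week 1 of ISO year 5589.

5589-W01-5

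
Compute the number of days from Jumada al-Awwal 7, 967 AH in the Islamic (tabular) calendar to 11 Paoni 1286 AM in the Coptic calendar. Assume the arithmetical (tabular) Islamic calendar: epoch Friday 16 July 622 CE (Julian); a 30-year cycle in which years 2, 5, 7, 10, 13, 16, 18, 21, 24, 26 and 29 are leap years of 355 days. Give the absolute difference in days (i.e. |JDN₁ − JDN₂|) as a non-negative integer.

First date → JDN 2290882; second date → JDN 2294656.
The interval is |2290882 − 2294656| = 3774 days.

3774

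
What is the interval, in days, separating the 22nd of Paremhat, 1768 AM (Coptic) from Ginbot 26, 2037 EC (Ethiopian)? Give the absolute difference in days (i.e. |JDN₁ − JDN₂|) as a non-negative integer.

First date → JDN 2470628; second date → JDN 2468135.
The interval is |2470628 − 2468135| = 2493 days.

2493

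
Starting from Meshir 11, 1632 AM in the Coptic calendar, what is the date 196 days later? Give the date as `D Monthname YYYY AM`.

Counting 196 days forward from JDN 2420913 reaches JDN 2421109, which is 27 Mesori 1632 AM.

27 Mesori 1632 AM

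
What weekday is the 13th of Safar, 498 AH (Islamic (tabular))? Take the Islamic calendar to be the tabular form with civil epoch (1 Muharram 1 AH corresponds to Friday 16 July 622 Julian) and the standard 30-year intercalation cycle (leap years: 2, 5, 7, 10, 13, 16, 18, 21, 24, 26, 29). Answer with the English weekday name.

Friday

Equivalently 11 November 1104 Gregorian, JDN 2124602.
JDN 2124602 mod 7 = 4, and JDN 0 was a Monday, so this is a Friday.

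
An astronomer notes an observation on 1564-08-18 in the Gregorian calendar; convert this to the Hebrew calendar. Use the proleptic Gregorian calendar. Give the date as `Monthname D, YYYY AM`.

Av 30, 5324 AM

Both dates share Julian Day Number 2292529; in the Hebrew calendar that is 30 Av 5324 AM.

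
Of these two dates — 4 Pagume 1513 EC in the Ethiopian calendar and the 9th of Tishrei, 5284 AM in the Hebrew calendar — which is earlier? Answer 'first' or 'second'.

Converting both to JDN: 2276842 vs 2277594; the smaller is the first.

first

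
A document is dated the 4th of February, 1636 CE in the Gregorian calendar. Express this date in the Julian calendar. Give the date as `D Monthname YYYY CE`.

The Julian–Gregorian offset here is 10 days (Julian trailing).
4 February 1636 Gregorian − 10 days → 25 January 1636 Julian.

25 January 1636 CE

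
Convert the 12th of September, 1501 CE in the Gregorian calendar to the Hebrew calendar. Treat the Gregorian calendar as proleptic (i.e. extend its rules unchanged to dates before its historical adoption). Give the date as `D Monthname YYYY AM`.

Both dates share Julian Day Number 2269543; in the Hebrew calendar that is 19 Elul 5261 AM.

19 Elul 5261 AM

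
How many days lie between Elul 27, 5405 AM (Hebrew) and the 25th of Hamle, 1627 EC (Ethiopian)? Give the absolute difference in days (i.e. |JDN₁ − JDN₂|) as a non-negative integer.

First date → JDN 2322145; second date → JDN 2318441.
The interval is |2322145 − 2318441| = 3704 days.

3704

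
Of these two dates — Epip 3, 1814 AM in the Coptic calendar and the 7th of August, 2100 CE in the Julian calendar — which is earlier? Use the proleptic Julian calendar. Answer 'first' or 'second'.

first

The two dates have Julian Day Numbers 2487530 and 2488302 respectively.
Since 2487530 < 2488302, the first date comes first.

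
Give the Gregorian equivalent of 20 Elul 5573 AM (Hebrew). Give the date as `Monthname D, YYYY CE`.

September 15, 1813 CE

Julian Day Number of the source date = 2383502.
Converting JDN 2383502 to the Gregorian calendar gives 15 September 1813 CE.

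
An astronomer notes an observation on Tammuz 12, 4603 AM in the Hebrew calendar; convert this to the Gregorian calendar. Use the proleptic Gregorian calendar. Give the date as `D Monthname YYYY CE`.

18 June 843 CE

Both dates share Julian Day Number 2029128; in the Gregorian calendar that is 18 June 843 CE.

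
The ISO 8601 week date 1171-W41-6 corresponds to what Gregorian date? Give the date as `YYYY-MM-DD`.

1171-10-16

ISO week 1 of 1171 is the week containing the first Thursday of 1171.
Week 41, day 6 (Saturday) lands on 1171-10-16.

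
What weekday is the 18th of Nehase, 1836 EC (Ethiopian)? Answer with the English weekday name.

Friday

In the Gregorian calendar this is 23 August 1844 (JDN 2394802).
2394802 ≡ 4 (mod 7); counting from Monday = 0 gives Friday.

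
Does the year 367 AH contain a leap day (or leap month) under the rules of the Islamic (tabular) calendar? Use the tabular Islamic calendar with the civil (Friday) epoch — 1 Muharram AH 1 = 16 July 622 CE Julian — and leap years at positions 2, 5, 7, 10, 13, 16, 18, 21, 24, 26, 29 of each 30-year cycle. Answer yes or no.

Year 367 AH is year 7 of its 30-year cycle; leap positions are 2, 5, 7, 10, 13, 16, 18, 21, 24, 26, 29, so it is a leap year (355 days).

yes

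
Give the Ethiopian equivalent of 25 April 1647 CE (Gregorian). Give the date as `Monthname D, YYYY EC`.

Miyazya 20, 1639 EC

Both dates share Julian Day Number 2322729; in the Ethiopian calendar that is 20 Miyazya 1639 EC.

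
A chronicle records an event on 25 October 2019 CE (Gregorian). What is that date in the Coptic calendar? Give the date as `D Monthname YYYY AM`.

Julian Day Number of the source date = 2458782.
Converting JDN 2458782 to the Coptic calendar gives 14 Paopi 1736 AM.

14 Paopi 1736 AM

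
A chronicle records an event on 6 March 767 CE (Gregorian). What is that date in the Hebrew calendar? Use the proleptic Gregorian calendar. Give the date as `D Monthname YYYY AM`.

27 Adar 4527 AM

Julian Day Number of the source date = 2001265.
Converting JDN 2001265 to the Hebrew calendar gives 27 Adar 4527 AM.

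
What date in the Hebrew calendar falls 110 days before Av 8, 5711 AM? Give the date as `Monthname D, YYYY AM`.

Counting 110 days back from JDN 2433869 reaches JDN 2433759, which is Nisan 16, 5711 AM.

Nisan 16, 5711 AM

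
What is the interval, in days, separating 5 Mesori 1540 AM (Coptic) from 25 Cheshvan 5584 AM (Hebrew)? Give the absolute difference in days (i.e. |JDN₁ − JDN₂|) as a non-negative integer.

285

JDN of the first date = 2387484.
JDN of the second date = 2387199.
|2387199 − 2387484| = 285.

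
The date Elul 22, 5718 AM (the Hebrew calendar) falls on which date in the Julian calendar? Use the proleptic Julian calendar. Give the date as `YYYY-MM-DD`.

The source date corresponds to 7 September 1958 in the Gregorian calendar (JDN 2436454).
That day falls on 25 August 1958 CE in the Julian calendar.

1958-08-25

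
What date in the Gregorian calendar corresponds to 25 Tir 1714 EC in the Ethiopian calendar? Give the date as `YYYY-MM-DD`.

Both dates share Julian Day Number 2350038; in the Gregorian calendar that is 31 January 1722 CE.

1722-01-31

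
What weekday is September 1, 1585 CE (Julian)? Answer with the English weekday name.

Wednesday

In the Gregorian calendar this is 11 September 1585 (JDN 2300223).
JDN 2300223 mod 7 = 2, and JDN 0 was a Monday, so this is a Wednesday.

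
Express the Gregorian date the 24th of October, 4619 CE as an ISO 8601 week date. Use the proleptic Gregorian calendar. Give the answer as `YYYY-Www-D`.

The weekday is Sunday (ISO weekday 7).
That Sunday belongs to ISO week 42 of ISO year 4619.

4619-W42-7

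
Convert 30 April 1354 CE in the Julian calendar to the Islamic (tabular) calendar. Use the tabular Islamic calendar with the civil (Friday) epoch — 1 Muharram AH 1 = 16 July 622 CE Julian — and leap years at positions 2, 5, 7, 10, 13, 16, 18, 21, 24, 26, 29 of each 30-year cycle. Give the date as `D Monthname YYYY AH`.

6 Rabi' al-Thani 755 AH

Julian Day Number of the source date = 2215726.
Converting JDN 2215726 to the tabular Islamic calendar gives 6 Rabi' al-Thani 755 AH.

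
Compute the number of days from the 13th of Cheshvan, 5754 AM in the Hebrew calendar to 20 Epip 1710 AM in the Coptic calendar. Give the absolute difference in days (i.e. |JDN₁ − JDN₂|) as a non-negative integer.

JDN of the first date = 2449289.
JDN of the second date = 2449561.
|2449561 − 2449289| = 272.

272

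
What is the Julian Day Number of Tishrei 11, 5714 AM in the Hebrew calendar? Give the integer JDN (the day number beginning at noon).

Equivalently 20 September 1953 (Gregorian).
JDN 2299161 is 15 October 1582 CE (Gregorian); the target day is +135480 days from there, so JDN = 2434641.

2434641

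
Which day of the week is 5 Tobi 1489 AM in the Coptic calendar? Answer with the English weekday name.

In the Gregorian calendar this is 11 January 1773 (JDN 2368646).
2368646 ≡ 0 (mod 7); counting from Monday = 0 gives Monday.

Monday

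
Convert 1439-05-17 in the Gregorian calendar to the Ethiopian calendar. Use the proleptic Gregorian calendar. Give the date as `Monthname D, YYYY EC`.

Ginbot 13, 1431 EC

Both dates share Julian Day Number 2246780; in the Ethiopian calendar that is 13 Ginbot 1431 EC.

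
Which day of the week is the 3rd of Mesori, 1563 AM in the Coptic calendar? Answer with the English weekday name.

In the Gregorian calendar this is 8 August 1847 (JDN 2395882).
Since JDN mod 7 = 6 (0 = Monday), the day is Sunday.

Sunday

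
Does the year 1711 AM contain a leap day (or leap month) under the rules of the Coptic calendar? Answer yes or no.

1711 mod 4 = 3; in the Coptic calendar a year is leap when year mod 4 = 3, so it is a leap year.

yes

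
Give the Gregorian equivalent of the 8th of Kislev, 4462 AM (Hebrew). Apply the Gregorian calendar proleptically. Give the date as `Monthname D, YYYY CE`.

November 17, 701 CE

Julian Day Number of the source date = 1977415.
Converting JDN 1977415 to the Gregorian calendar gives 17 November 701 CE.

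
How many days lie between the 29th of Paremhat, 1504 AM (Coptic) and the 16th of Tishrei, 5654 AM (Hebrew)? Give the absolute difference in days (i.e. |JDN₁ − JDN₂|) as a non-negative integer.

38524

First date → JDN 2374209; second date → JDN 2412733.
The interval is |2374209 − 2412733| = 38524 days.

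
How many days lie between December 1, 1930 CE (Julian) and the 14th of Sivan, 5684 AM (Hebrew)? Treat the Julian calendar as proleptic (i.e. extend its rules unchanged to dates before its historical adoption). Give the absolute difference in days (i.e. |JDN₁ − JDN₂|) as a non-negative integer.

First date → JDN 2426325; second date → JDN 2423953.
The interval is |2426325 − 2423953| = 2372 days.

2372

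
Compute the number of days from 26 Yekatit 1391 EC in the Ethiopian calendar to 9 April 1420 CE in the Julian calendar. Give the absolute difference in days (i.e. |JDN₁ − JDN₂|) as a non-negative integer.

7719

JDN of the first date = 2232093.
JDN of the second date = 2239812.
|2239812 − 2232093| = 7719.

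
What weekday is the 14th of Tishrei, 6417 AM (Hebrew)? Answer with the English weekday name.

Wednesday

In the Gregorian calendar this is 24 September 2656 (JDN 2691411).
Since JDN mod 7 = 2 (0 = Monday), the day is Wednesday.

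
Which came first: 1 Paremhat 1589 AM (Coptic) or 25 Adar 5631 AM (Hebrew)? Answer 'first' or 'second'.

First date → JDN 2405227; second date → JDN 2404505.
JDN 2404505 < JDN 2405227, so the second date is earlier.

second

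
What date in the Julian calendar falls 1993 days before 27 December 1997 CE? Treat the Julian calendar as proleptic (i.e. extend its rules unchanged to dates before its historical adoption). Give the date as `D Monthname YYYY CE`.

The starting date is JDN 2450823; 2450823 − 1993 = 2448830.
JDN 2448830 corresponds to 13 July 1992 CE.

13 July 1992 CE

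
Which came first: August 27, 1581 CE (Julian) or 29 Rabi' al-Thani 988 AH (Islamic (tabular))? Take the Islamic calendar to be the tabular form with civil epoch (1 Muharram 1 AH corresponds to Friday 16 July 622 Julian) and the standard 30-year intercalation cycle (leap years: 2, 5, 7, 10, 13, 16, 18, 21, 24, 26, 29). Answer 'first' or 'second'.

First date → JDN 2298757; second date → JDN 2298317.
JDN 2298317 < JDN 2298757, so the second date is earlier.

second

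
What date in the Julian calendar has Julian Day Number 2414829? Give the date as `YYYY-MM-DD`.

The Gregorian equivalent of JDN 2414829 is 23 June 1899.
In the Julian calendar that day is 1899-06-11.

1899-06-11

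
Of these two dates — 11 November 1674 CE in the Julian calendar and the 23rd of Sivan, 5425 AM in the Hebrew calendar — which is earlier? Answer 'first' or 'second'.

second

Converting both to JDN: 2332801 vs 2329346; the smaller is the second.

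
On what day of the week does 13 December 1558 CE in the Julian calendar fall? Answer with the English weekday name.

Tuesday

Equivalently 23 December 1558 Gregorian, JDN 2290464.
JDN 2290464 mod 7 = 1, and JDN 0 was a Monday, so this is a Tuesday.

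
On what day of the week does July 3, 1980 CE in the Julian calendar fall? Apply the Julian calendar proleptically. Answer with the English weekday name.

Wednesday

This is JDN 2444437 (16 July 1980 Gregorian).
Since JDN mod 7 = 2 (0 = Monday), the day is Wednesday.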